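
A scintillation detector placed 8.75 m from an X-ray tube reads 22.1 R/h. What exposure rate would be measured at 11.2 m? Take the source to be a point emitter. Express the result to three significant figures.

By the inverse-square law, scaling from 8.75 m to 11.2 m:
(8.75/11.2)² = 0.6104, so 22.1 × 0.6104 = 13.49 R/h.

13.5 R/h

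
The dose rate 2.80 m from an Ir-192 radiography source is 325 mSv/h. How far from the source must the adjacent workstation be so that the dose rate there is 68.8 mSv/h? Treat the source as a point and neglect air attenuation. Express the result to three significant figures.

6.09 m

By the inverse-square law, d₂ = d₁·√(I₁/I₂).
I₁/I₂ = 325/68.8 = 4.724, so d₂ = 2.80 × √4.724 = 6.086 m.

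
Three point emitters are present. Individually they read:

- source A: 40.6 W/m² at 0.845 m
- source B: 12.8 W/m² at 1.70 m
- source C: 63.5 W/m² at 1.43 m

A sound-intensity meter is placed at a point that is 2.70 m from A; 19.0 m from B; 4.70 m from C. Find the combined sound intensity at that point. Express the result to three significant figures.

9.96 W/m²

Each source contributes Iᵢ·(dᵢ/rᵢ)²; contributions add.
A: 40.6 × (0.845/2.70)² = 3.977 W/m²
B: 12.8 × (1.70/19.0)² = 0.1025 W/m²
C: 63.5 × (1.43/4.70)² = 5.878 W/m²
Total = 3.977 + 0.1025 + 5.878 = 9.957 W/m².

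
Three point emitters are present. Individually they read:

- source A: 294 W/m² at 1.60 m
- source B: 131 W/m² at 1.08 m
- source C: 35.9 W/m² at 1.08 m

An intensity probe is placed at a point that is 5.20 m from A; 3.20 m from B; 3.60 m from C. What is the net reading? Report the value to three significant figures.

By superposition, sum each source's inverse-square contribution:
A: 294 × (1.60/5.20)² = 27.83 W/m²
B: 131 × (1.08/3.20)² = 14.92 W/m²
C: 35.9 × (1.08/3.60)² = 3.231 W/m²
Total = 27.83 + 14.92 + 3.231 = 45.98 W/m².

46.0 W/m²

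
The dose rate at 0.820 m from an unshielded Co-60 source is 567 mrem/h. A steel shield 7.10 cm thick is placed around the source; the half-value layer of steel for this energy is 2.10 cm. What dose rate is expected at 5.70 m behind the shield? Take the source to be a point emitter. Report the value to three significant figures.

Distance alone: (0.820/5.70)² = 0.02070, so 567 × 0.02070 = 11.74 mrem/h.
Shield: 7.10/2.10 = 3.381 half-value layers → attenuation 2^(−3.381) = 0.09599.
Combined: 11.74 × 0.09599 = 1.127 mrem/h.

1.13 mrem/h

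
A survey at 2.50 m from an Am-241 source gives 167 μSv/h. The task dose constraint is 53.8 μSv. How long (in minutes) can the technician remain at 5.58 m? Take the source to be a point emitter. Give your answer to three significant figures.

Applying the 1/r² law, rate at 5.58 m:
(2.50/5.58)² = 0.2007, so 167 × 0.2007 = 33.52 μSv/h.
Stay time = 53.8 μSv ÷ 33.52 μSv/h = 1.605 h = 96.30 min.

96.3 min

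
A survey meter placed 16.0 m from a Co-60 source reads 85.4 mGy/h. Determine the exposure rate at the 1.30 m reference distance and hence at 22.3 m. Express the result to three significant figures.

12900 mGy/h; 44.0 mGy/h

Intensity scales as (d₁/d₂)², so
At 1.30 m: 85.4 × (16.0/1.30)² = 85.4 × 151.5 = 12940 mGy/h
At 22.3 m: 12940 × (1.30/22.3)² = 12940 × 0.003398 = 43.97 mGy/h.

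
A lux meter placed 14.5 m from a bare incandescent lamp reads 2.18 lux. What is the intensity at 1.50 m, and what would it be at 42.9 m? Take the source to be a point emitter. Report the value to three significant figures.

By the inverse-square law,
At 1.50 m: 2.18 × (14.5/1.50)² = 2.18 × 93.44 = 203.7 lux
At 42.9 m: (1.50/42.9)² = 0.001223, so 203.7 × 0.001223 = 0.2491 lux.

204 lux; 0.249 lux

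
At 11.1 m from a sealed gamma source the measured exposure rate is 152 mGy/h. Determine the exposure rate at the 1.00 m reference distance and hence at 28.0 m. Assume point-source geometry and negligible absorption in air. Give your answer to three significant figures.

18700 mGy/h; 23.9 mGy/h

Using I₁d₁² = I₂d₂²,
At 1.00 m: (11.1/1.00)² = 123.2, so 152 × 123.2 = 18730 mGy/h
At 28.0 m: (1.00/28.0)² = 0.001276, so 18730 × 0.001276 = 23.90 mGy/h.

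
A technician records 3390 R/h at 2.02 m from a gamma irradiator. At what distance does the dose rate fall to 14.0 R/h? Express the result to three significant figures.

Using I₁d₁² = I₂d₂², d₂ = d₁·√(I₁/I₂).
I₁/I₂ = 3390/14.0 = 242.1, so d₂ = 2.02 × √242.1 = 31.43 m.

31.4 m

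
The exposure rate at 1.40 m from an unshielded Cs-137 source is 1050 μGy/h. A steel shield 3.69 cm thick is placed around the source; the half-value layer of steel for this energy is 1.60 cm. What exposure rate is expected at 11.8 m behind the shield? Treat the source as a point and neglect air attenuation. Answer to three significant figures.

2.99 μGy/h

Distance alone: (1.40/11.8)² = 0.01408, so 1050 × 0.01408 = 14.78 μGy/h.
Shield: 3.69/1.60 = 2.306 half-value layers → attenuation 2^(−2.306) = 0.2022.
Combined: 14.78 × 0.2022 = 2.989 μGy/h.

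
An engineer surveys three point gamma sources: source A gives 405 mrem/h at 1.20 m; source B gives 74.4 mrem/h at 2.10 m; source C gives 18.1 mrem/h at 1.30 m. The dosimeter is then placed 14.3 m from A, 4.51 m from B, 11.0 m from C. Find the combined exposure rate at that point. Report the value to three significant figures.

19.2 mrem/h

By superposition, sum each source's inverse-square contribution:
A: 405 × (1.20/14.3)² = 2.852 mrem/h
B: 74.4 × (2.10/4.51)² = 16.13 mrem/h
C: 18.1 × (1.30/11.0)² = 0.2528 mrem/h
Total = 2.852 + 16.13 + 0.2528 = 19.23 mrem/h.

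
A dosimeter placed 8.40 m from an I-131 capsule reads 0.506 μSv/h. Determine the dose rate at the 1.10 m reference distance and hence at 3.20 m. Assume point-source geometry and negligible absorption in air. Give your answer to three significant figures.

29.5 μSv/h; 3.49 μSv/h

Using I₁d₁² = I₂d₂²,
At 1.10 m: 0.506 × (8.40/1.10)² = 0.506 × 58.31 = 29.50 μSv/h
At 3.20 m: (1.10/3.20)² = 0.1182, so 29.50 × 0.1182 = 3.487 μSv/h.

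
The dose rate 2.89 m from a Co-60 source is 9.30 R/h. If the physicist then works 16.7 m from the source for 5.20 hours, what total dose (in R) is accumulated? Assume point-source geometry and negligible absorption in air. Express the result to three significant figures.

Since intensity falls as 1/r², rate at 16.7 m:
9.30 × (2.89/16.7)² = 9.30 × 0.02995 = 0.2785 R/h.
Dose = rate × time = 0.2785 R/h × 5.200 h = 1.448 R.

1.45 R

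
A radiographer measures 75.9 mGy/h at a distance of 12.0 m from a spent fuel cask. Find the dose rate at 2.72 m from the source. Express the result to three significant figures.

Using I₁d₁² = I₂d₂², the rate at 2.72 m is
(12.0/2.72)² = 19.46, so 75.9 × 19.46 = 1477 mGy/h.

1480 mGy/h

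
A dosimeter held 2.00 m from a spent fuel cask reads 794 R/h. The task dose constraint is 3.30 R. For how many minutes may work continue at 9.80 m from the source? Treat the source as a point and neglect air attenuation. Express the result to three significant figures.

By the inverse-square law, rate at 9.80 m:
794 × (2.00/9.80)² = 794 × 0.04165 = 33.07 R/h.
Stay time = 3.30 R ÷ 33.07 R/h = 0.09979 h = 5.987 min.

5.99 min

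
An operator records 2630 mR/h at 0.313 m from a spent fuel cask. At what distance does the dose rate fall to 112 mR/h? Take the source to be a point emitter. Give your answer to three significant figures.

1.52 m

Intensity scales as (d₁/d₂)², so d₂ = d₁·√(I₁/I₂).
I₁/I₂ = 2630/112 = 23.48, so d₂ = 0.313 × √23.48 = 1.517 m.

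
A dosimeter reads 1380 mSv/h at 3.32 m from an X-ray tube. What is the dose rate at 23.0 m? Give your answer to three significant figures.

Intensity scales as (d₁/d₂)², so the rate at 23.0 m is
(3.32/23.0)² = 0.02084, so 1380 × 0.02084 = 28.76 mSv/h.

28.8 mSv/h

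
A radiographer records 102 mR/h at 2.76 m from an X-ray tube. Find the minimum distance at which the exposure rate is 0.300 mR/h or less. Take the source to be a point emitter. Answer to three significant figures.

50.9 m

Using I₁d₁² = I₂d₂², d₂ = d₁·√(I₁/I₂).
I₁/I₂ = 102/0.300 = 340.0, so d₂ = 2.76 × √340.0 = 50.89 m.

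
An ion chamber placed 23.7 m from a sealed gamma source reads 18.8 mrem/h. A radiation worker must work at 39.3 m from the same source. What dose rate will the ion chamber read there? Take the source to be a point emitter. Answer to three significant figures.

Intensity scales as (d₁/d₂)², so scaling from 23.7 m to 39.3 m:
18.8 × (23.7/39.3)² = 18.8 × 0.3637 = 6.838 mrem/h.

6.84 mrem/h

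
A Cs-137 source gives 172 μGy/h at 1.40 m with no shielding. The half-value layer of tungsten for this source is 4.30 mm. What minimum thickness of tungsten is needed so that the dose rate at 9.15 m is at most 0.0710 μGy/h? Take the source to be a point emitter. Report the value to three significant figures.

25.1 mm

At 9.15 m, distance alone gives (1.40/9.15)² = 0.02341, so 172 × 0.02341 = 4.027 μGy/h.
Further attenuation needed: 4.027/0.0710 = 56.72.
n = log₂(56.72) = 5.826 half-value layers.
Thickness = 5.826 × 4.30 mm = 25.05 mm.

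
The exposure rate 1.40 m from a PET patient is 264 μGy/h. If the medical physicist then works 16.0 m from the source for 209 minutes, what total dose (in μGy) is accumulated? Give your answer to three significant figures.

Intensity scales as (d₁/d₂)², so rate at 16.0 m:
264 × (1.40/16.0)² = 264 × 0.007656 = 2.021 μGy/h.
Dose = rate × time = 2.021 μGy/h × 3.483 h = 7.039 μGy.

7.04 μGy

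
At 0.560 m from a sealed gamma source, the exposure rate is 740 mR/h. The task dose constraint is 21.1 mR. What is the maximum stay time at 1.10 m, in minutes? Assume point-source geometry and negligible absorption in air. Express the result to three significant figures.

Since intensity falls as 1/r², rate at 1.10 m:
(0.560/1.10)² = 0.2592, so 740 × 0.2592 = 191.8 mR/h.
Stay time = 21.1 mR ÷ 191.8 mR/h = 0.1100 h = 6.600 min.

6.60 min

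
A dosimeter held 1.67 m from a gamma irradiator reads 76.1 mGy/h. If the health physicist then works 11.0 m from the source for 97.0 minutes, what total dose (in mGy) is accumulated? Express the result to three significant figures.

2.84 mGy

Applying the 1/r² law, rate at 11.0 m:
76.1 × (1.67/11.0)² = 76.1 × 0.02305 = 1.754 mGy/h.
Dose = rate × time = 1.754 mGy/h × 1.617 h = 2.836 mGy.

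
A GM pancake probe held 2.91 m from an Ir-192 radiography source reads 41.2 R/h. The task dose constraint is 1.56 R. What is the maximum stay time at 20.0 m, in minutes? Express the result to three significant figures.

Using I₁d₁² = I₂d₂², rate at 20.0 m:
(2.91/20.0)² = 0.02117, so 41.2 × 0.02117 = 0.8722 R/h.
Stay time = 1.56 R ÷ 0.8722 R/h = 1.789 h = 107.3 min.

107 min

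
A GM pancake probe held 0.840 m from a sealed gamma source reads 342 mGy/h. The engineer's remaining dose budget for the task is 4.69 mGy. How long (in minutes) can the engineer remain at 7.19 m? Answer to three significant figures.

Intensity scales as (d₁/d₂)², so rate at 7.19 m:
342 × (0.840/7.19)² = 342 × 0.01365 = 4.668 mGy/h.
Stay time = 4.69 mGy ÷ 4.668 mGy/h = 1.005 h = 60.30 min.

60.3 min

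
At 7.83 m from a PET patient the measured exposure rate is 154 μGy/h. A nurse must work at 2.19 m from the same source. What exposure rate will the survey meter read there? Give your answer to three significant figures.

1970 μGy/h

Applying the 1/r² law, scaling from 7.83 m to 2.19 m:
154 × (7.83/2.19)² = 154 × 12.78 = 1968 μGy/h.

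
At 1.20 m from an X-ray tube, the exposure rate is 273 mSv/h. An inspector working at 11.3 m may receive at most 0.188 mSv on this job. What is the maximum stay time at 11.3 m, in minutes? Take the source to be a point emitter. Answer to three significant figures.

3.66 min

Using I₁d₁² = I₂d₂², rate at 11.3 m:
(1.20/11.3)² = 0.01128, so 273 × 0.01128 = 3.079 mSv/h.
Stay time = 0.188 mSv ÷ 3.079 mSv/h = 0.06106 h = 3.664 min.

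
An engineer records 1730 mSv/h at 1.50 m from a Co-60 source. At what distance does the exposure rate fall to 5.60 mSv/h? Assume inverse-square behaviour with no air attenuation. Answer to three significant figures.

Since intensity falls as 1/r², d₂ = d₁·√(I₁/I₂).
I₁/I₂ = 1730/5.60 = 308.9, so d₂ = 1.50 × √308.9 = 26.36 m.

26.4 m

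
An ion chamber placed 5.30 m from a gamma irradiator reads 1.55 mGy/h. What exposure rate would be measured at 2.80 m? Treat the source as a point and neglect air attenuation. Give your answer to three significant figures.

5.55 mGy/h

Applying the 1/r² law, scaling from 5.30 m to 2.80 m:
1.55 × (5.30/2.80)² = 1.55 × 3.583 = 5.554 mGy/h.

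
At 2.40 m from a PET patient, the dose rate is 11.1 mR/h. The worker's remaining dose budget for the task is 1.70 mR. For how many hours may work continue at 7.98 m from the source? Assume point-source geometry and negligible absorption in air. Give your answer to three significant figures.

Applying the 1/r² law, rate at 7.98 m:
11.1 × (2.40/7.98)² = 11.1 × 0.09045 = 1.004 mR/h.
Stay time = 1.70 mR ÷ 1.004 mR/h = 1.693 h.

1.69 h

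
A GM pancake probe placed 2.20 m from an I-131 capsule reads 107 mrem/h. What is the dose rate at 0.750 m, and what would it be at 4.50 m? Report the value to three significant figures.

921 mrem/h; 25.6 mrem/h

Applying the 1/r² law,
At 0.750 m: (2.20/0.750)² = 8.604, so 107 × 8.604 = 920.6 mrem/h
At 4.50 m: 920.6 × (0.750/4.50)² = 920.6 × 0.02778 = 25.57 mrem/h.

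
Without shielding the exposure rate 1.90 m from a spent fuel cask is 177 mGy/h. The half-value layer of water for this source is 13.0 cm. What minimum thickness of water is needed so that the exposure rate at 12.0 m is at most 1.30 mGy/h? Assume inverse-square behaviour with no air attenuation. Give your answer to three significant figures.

23.0 cm

At 12.0 m, distance alone gives 177 × (1.90/12.0)² = 177 × 0.02507 = 4.437 mGy/h.
Further attenuation needed: 4.437/1.30 = 3.413.
n = log₂(3.413) = 1.771 half-value layers.
Thickness = 1.771 × 13.0 cm = 23.02 cm.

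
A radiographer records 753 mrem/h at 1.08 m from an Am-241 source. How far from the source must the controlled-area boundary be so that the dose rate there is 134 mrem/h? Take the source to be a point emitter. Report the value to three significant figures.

Intensity scales as (d₁/d₂)², so d₂ = d₁·√(I₁/I₂).
I₁/I₂ = 753/134 = 5.619, so d₂ = 1.08 × √5.619 = 2.560 m.

2.56 m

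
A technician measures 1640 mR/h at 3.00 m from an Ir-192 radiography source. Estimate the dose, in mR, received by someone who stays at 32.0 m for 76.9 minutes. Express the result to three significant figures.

18.5 mR

By the inverse-square law, rate at 32.0 m:
(3.00/32.0)² = 0.008789, so 1640 × 0.008789 = 14.41 mR/h.
Dose = rate × time = 14.41 mR/h × 1.282 h = 18.47 mR.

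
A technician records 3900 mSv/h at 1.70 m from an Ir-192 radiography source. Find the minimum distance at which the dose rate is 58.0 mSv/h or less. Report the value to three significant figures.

13.9 m

Using I₁d₁² = I₂d₂², d₂ = d₁·√(I₁/I₂).
I₁/I₂ = 3900/58.0 = 67.24, so d₂ = 1.70 × √67.24 = 13.94 m.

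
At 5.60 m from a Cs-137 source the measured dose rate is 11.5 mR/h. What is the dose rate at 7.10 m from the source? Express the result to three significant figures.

Intensity scales as (d₁/d₂)², so scaling from 5.60 m to 7.10 m:
(5.60/7.10)² = 0.6221, so 11.5 × 0.6221 = 7.154 mR/h.

7.15 mR/h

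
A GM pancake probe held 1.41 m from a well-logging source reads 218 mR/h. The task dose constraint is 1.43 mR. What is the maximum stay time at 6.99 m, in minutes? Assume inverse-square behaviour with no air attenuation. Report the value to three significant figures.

Using I₁d₁² = I₂d₂², rate at 6.99 m:
218 × (1.41/6.99)² = 218 × 0.04069 = 8.870 mR/h.
Stay time = 1.43 mR ÷ 8.870 mR/h = 0.1612 h = 9.672 min.

9.67 min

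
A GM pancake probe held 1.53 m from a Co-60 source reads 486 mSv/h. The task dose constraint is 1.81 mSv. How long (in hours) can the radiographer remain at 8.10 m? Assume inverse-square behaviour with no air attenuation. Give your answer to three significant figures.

0.104 h

By the inverse-square law, rate at 8.10 m:
486 × (1.53/8.10)² = 486 × 0.03568 = 17.34 mSv/h.
Stay time = 1.81 mSv ÷ 17.34 mSv/h = 0.1044 h.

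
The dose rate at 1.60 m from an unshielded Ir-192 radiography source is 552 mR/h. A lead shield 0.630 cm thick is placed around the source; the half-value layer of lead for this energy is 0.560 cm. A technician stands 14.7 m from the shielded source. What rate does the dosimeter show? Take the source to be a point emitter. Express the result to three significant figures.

Distance alone: 552 × (1.60/14.7)² = 552 × 0.01185 = 6.541 mR/h.
Shield: 0.630/0.560 = 1.125 half-value layers → attenuation 2^(−1.125) = 0.4585.
Combined: 6.541 × 0.4585 = 2.999 mR/h.

3.00 mR/h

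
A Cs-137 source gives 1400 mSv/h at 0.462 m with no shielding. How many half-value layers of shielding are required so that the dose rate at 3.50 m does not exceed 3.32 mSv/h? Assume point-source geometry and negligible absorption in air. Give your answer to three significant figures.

2.88 half-value layers

At 3.50 m, distance alone gives (0.462/3.50)² = 0.01742, so 1400 × 0.01742 = 24.39 mSv/h.
Further attenuation needed: 24.39/3.32 = 7.346.
n = log₂(7.346) = 2.877 half-value layers.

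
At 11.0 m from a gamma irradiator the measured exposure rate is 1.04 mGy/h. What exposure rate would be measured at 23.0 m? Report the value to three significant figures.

Since intensity falls as 1/r², scaling from 11.0 m to 23.0 m:
1.04 × (11.0/23.0)² = 1.04 × 0.2287 = 0.2378 mGy/h.

0.238 mGy/h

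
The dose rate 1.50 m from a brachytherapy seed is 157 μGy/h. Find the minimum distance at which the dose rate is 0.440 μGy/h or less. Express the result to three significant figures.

28.3 m

Applying the 1/r² law, d₂ = d₁·√(I₁/I₂).
I₁/I₂ = 157/0.440 = 356.8, so d₂ = 1.50 × √356.8 = 28.33 m.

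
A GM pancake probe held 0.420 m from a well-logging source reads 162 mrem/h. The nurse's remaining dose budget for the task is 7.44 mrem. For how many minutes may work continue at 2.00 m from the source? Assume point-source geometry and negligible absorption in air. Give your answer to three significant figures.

Using I₁d₁² = I₂d₂², rate at 2.00 m:
(0.420/2.00)² = 0.04410, so 162 × 0.04410 = 7.144 mrem/h.
Stay time = 7.44 mrem ÷ 7.144 mrem/h = 1.041 h = 62.46 min.

62.5 min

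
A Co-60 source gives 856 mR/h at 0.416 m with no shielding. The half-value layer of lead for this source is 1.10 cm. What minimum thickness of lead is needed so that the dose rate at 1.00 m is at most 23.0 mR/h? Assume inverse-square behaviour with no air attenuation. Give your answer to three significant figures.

At 1.00 m, distance alone gives 856 × (0.416/1.00)² = 856 × 0.1731 = 148.2 mR/h.
Further attenuation needed: 148.2/23.0 = 6.443.
n = log₂(6.443) = 2.688 half-value layers.
Thickness = 2.688 × 1.10 cm = 2.957 cm.

2.96 cm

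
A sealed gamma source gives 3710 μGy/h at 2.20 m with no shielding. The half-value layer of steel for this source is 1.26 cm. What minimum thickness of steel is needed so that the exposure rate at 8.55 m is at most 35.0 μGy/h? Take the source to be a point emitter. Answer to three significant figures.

3.54 cm

At 8.55 m, distance alone gives 3710 × (2.20/8.55)² = 3710 × 0.06621 = 245.6 μGy/h.
Further attenuation needed: 245.6/35.0 = 7.017.
n = log₂(7.017) = 2.811 half-value layers.
Thickness = 2.811 × 1.26 cm = 3.542 cm.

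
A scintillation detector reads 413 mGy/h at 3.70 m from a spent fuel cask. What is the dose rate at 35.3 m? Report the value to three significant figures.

4.54 mGy/h

Since intensity falls as 1/r², the rate at 35.3 m is
413 × (3.70/35.3)² = 413 × 0.01099 = 4.539 mGy/h.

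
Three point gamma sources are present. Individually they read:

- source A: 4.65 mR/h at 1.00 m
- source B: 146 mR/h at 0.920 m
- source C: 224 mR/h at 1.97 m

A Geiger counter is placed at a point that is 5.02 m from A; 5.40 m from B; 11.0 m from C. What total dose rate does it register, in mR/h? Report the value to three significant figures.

By superposition, sum each source's inverse-square contribution:
A: 4.65 × (1.00/5.02)² = 0.1845 mR/h
B: 146 × (0.920/5.40)² = 4.238 mR/h
C: 224 × (1.97/11.0)² = 7.184 mR/h
Total = 0.1845 + 4.238 + 7.184 = 11.61 mR/h.

11.6 mR/h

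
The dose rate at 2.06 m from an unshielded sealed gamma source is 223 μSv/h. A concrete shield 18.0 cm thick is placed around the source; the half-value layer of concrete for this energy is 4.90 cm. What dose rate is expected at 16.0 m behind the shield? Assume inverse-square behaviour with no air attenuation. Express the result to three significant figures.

0.290 μSv/h

Distance alone: 223 × (2.06/16.0)² = 223 × 0.01658 = 3.697 μSv/h.
Shield: 18.0/4.90 = 3.673 half-value layers → attenuation 2^(−3.673) = 0.07840.
Combined: 3.697 × 0.07840 = 0.2898 μSv/h.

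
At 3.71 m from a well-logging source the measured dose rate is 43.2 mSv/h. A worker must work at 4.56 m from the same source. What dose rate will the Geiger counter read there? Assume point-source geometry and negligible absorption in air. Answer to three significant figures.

By the inverse-square law, scaling from 3.71 m to 4.56 m:
(3.71/4.56)² = 0.6619, so 43.2 × 0.6619 = 28.59 mSv/h.

28.6 mSv/h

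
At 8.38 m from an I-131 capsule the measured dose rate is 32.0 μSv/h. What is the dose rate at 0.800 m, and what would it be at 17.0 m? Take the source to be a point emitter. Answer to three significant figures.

3510 μSv/h; 7.78 μSv/h

Intensity scales as (d₁/d₂)², so
At 0.800 m: 32.0 × (8.38/0.800)² = 32.0 × 109.7 = 3510 μSv/h
At 17.0 m: 3510 × (0.800/17.0)² = 3510 × 0.002215 = 7.775 μSv/h.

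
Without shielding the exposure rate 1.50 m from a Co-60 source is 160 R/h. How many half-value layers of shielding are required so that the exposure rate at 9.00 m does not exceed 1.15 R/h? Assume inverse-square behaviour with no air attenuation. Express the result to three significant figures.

1.95 half-value layers

At 9.00 m, distance alone gives (1.50/9.00)² = 0.02778, so 160 × 0.02778 = 4.445 R/h.
Further attenuation needed: 4.445/1.15 = 3.865.
n = log₂(3.865) = 1.950 half-value layers.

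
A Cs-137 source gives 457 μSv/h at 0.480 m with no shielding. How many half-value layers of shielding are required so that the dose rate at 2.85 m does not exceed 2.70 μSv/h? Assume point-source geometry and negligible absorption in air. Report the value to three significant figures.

At 2.85 m, distance alone gives 457 × (0.480/2.85)² = 457 × 0.02837 = 12.97 μSv/h.
Further attenuation needed: 12.97/2.70 = 4.804.
n = log₂(4.804) = 2.264 half-value layers.

2.26 half-value layers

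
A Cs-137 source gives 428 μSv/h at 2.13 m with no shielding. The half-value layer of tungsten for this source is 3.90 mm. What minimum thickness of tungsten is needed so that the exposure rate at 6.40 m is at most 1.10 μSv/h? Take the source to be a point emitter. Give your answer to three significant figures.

21.2 mm

At 6.40 m, distance alone gives 428 × (2.13/6.40)² = 428 × 0.1108 = 47.42 μSv/h.
Further attenuation needed: 47.42/1.10 = 43.11.
n = log₂(43.11) = 5.430 half-value layers.
Thickness = 5.430 × 3.90 mm = 21.18 mm.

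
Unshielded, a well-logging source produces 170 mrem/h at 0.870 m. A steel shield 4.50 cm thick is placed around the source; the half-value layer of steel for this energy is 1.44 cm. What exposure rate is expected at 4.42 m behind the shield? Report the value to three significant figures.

Distance alone: 170 × (0.870/4.42)² = 170 × 0.03874 = 6.586 mrem/h.
Shield: 4.50/1.44 = 3.125 half-value layers → attenuation 2^(−3.125) = 0.1146.
Combined: 6.586 × 0.1146 = 0.7548 mrem/h.

0.755 mrem/h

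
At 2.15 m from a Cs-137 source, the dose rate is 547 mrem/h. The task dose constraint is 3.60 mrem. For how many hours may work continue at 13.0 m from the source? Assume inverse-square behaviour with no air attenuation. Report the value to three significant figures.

Intensity scales as (d₁/d₂)², so rate at 13.0 m:
(2.15/13.0)² = 0.02735, so 547 × 0.02735 = 14.96 mrem/h.
Stay time = 3.60 mrem ÷ 14.96 mrem/h = 0.2406 h.

0.241 h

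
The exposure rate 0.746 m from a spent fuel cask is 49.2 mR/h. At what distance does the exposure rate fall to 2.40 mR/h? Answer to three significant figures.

Since intensity falls as 1/r², d₂ = d₁·√(I₁/I₂).
I₁/I₂ = 49.2/2.40 = 20.50, so d₂ = 0.746 × √20.50 = 3.378 m.

3.38 m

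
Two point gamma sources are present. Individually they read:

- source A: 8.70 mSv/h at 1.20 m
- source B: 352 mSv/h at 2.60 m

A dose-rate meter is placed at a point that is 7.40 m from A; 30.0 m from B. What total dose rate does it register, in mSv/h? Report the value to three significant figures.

Each source contributes Iᵢ·(dᵢ/rᵢ)²; contributions add.
A: 8.70 × (1.20/7.40)² = 0.2288 mSv/h
B: 352 × (2.60/30.0)² = 2.644 mSv/h
Total = 0.2288 + 2.644 = 2.873 mSv/h.

2.87 mSv/h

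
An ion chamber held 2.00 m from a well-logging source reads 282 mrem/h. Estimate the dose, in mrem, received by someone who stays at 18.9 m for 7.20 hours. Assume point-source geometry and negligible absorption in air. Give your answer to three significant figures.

22.7 mrem

Using I₁d₁² = I₂d₂², rate at 18.9 m:
(2.00/18.9)² = 0.01120, so 282 × 0.01120 = 3.158 mrem/h.
Dose = rate × time = 3.158 mrem/h × 7.200 h = 22.74 mrem.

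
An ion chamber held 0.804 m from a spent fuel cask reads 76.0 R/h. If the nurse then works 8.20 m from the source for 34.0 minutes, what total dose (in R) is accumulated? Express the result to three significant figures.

0.414 R

Since intensity falls as 1/r², rate at 8.20 m:
(0.804/8.20)² = 0.009614, so 76.0 × 0.009614 = 0.7307 R/h.
Dose = rate × time = 0.7307 R/h × 0.5667 h = 0.4141 R.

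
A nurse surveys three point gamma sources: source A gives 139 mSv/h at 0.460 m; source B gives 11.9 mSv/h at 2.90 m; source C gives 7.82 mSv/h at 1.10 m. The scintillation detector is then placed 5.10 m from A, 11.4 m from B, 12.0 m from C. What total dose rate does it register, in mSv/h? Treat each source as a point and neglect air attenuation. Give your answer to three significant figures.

1.97 mSv/h

Each source contributes Iᵢ·(dᵢ/rᵢ)²; contributions add.
A: 139 × (0.460/5.10)² = 1.131 mSv/h
B: 11.9 × (2.90/11.4)² = 0.7701 mSv/h
C: 7.82 × (1.10/12.0)² = 0.06571 mSv/h
Total = 1.131 + 0.7701 + 0.06571 = 1.967 mSv/h.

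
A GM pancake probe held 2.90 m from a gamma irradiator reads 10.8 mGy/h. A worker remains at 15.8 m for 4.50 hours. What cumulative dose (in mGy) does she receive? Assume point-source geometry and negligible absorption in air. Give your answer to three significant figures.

Intensity scales as (d₁/d₂)², so rate at 15.8 m:
(2.90/15.8)² = 0.03369, so 10.8 × 0.03369 = 0.3639 mGy/h.
Dose = rate × time = 0.3639 mGy/h × 4.500 h = 1.638 mGy.

1.64 mGy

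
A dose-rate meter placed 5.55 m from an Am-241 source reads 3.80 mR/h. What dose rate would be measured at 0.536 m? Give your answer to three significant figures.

407 mR/h

By the inverse-square law, scaling from 5.55 m to 0.536 m:
(5.55/0.536)² = 107.2, so 3.80 × 107.2 = 407.4 mR/h.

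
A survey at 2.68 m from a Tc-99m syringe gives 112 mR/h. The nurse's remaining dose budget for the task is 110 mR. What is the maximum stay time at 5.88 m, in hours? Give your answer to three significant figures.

4.73 h

Intensity scales as (d₁/d₂)², so rate at 5.88 m:
(2.68/5.88)² = 0.2077, so 112 × 0.2077 = 23.26 mR/h.
Stay time = 110 mR ÷ 23.26 mR/h = 4.729 h.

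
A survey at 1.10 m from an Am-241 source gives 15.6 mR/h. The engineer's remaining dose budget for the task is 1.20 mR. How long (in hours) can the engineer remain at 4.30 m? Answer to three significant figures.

Intensity scales as (d₁/d₂)², so rate at 4.30 m:
(1.10/4.30)² = 0.06544, so 15.6 × 0.06544 = 1.021 mR/h.
Stay time = 1.20 mR ÷ 1.021 mR/h = 1.175 h.

1.18 h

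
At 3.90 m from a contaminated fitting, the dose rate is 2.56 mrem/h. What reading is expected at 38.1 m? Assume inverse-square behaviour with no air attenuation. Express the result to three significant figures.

0.0268 mrem/h

Using I₁d₁² = I₂d₂², the rate at 38.1 m is
(3.90/38.1)² = 0.01048, so 2.56 × 0.01048 = 0.02683 mrem/h.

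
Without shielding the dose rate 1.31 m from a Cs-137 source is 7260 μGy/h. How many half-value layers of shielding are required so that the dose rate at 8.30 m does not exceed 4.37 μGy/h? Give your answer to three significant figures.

5.37 half-value layers

At 8.30 m, distance alone gives 7260 × (1.31/8.30)² = 7260 × 0.02491 = 180.8 μGy/h.
Further attenuation needed: 180.8/4.37 = 41.37.
n = log₂(41.37) = 5.371 half-value layers.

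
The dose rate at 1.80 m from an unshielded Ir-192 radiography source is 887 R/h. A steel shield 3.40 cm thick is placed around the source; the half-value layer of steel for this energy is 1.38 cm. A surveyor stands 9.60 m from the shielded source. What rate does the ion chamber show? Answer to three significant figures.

Distance alone: (1.80/9.60)² = 0.03516, so 887 × 0.03516 = 31.19 R/h.
Shield: 3.40/1.38 = 2.464 half-value layers → attenuation 2^(−2.464) = 0.1812.
Combined: 31.19 × 0.1812 = 5.652 R/h.

5.65 R/h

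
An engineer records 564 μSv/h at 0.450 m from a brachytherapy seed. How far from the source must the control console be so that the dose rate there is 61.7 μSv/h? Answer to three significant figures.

1.36 m

Since intensity falls as 1/r², d₂ = d₁·√(I₁/I₂).
I₁/I₂ = 564/61.7 = 9.141, so d₂ = 0.450 × √9.141 = 1.361 m.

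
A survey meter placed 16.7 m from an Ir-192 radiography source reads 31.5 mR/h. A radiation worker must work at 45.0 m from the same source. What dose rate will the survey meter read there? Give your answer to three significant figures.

Intensity scales as (d₁/d₂)², so scaling from 16.7 m to 45.0 m:
(16.7/45.0)² = 0.1377, so 31.5 × 0.1377 = 4.338 mR/h.

4.34 mR/h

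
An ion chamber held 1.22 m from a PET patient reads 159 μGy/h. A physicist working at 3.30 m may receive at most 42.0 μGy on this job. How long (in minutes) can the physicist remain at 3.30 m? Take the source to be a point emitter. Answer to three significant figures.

116 min

By the inverse-square law, rate at 3.30 m:
159 × (1.22/3.30)² = 159 × 0.1367 = 21.74 μGy/h.
Stay time = 42.0 μGy ÷ 21.74 μGy/h = 1.932 h = 115.9 min.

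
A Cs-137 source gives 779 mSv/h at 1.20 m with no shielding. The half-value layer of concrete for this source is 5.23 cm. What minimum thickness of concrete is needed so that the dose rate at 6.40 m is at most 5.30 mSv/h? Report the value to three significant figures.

12.4 cm

At 6.40 m, distance alone gives 779 × (1.20/6.40)² = 779 × 0.03516 = 27.39 mSv/h.
Further attenuation needed: 27.39/5.30 = 5.168.
n = log₂(5.168) = 2.370 half-value layers.
Thickness = 2.370 × 5.23 cm = 12.40 cm.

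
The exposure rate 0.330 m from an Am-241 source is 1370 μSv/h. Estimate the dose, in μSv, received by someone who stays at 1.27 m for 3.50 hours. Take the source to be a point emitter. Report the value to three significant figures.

324 μSv

Intensity scales as (d₁/d₂)², so rate at 1.27 m:
1370 × (0.330/1.27)² = 1370 × 0.06752 = 92.50 μSv/h.
Dose = rate × time = 92.50 μSv/h × 3.500 h = 323.8 μSv.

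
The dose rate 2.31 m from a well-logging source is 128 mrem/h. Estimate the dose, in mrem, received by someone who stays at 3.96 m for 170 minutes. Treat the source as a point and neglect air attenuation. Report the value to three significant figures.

123 mrem

Intensity scales as (d₁/d₂)², so rate at 3.96 m:
(2.31/3.96)² = 0.3403, so 128 × 0.3403 = 43.56 mrem/h.
Dose = rate × time = 43.56 mrem/h × 2.833 h = 123.4 mrem.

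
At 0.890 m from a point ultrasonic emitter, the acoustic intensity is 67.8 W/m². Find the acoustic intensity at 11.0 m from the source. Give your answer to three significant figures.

Applying the 1/r² law, the rate at 11.0 m is
(0.890/11.0)² = 0.006546, so 67.8 × 0.006546 = 0.4438 W/m².

0.444 W/m²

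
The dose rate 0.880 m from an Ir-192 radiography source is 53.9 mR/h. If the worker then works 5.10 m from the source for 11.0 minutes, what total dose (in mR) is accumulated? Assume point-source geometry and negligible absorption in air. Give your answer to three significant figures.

Using I₁d₁² = I₂d₂², rate at 5.10 m:
53.9 × (0.880/5.10)² = 53.9 × 0.02977 = 1.605 mR/h.
Dose = rate × time = 1.605 mR/h × 0.1833 h = 0.2942 mR.

0.294 mR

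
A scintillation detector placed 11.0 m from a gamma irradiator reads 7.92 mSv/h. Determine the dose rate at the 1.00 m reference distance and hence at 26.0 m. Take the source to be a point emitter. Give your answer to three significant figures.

Since intensity falls as 1/r²,
At 1.00 m: 7.92 × (11.0/1.00)² = 7.92 × 121.0 = 958.3 mSv/h
At 26.0 m: 958.3 × (1.00/26.0)² = 958.3 × 0.001479 = 1.417 mSv/h.

958 mSv/h; 1.42 mSv/h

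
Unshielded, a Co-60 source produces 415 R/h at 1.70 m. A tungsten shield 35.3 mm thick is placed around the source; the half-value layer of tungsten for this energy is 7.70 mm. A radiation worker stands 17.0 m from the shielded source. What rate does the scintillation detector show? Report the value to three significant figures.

Distance alone: 415 × (1.70/17.0)² = 415 × 0.01000 = 4.150 R/h.
Shield: 35.3/7.70 = 4.584 half-value layers → attenuation 2^(−4.584) = 0.04169.
Combined: 4.150 × 0.04169 = 0.1730 R/h.

0.173 R/h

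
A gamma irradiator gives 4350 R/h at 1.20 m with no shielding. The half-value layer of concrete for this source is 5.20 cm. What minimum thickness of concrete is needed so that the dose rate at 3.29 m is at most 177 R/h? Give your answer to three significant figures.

8.89 cm

At 3.29 m, distance alone gives (1.20/3.29)² = 0.1330, so 4350 × 0.1330 = 578.6 R/h.
Further attenuation needed: 578.6/177 = 3.269.
n = log₂(3.269) = 1.709 half-value layers.
Thickness = 1.709 × 5.20 cm = 8.887 cm.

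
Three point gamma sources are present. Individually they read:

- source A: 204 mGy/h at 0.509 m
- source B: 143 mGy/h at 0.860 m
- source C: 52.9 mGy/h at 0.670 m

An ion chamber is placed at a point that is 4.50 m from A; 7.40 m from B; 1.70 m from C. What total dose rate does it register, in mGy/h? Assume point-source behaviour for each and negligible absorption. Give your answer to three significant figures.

Each source contributes Iᵢ·(dᵢ/rᵢ)²; contributions add.
A: 204 × (0.509/4.50)² = 2.610 mGy/h
B: 143 × (0.860/7.40)² = 1.931 mGy/h
C: 52.9 × (0.670/1.70)² = 8.217 mGy/h
Total = 2.610 + 1.931 + 8.217 = 12.76 mGy/h.

12.8 mGy/h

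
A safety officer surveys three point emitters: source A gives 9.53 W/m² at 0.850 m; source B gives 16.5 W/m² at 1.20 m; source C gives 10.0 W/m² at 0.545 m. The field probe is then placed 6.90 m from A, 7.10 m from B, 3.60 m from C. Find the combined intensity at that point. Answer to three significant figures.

By superposition, sum each source's inverse-square contribution:
A: 9.53 × (0.850/6.90)² = 0.1446 W/m²
B: 16.5 × (1.20/7.10)² = 0.4713 W/m²
C: 10.0 × (0.545/3.60)² = 0.2292 W/m²
Total = 0.1446 + 0.4713 + 0.2292 = 0.8451 W/m².

0.845 W/m²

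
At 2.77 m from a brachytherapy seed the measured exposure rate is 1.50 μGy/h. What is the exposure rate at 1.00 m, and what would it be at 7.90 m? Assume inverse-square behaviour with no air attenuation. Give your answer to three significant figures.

11.5 μGy/h; 0.184 μGy/h

Using I₁d₁² = I₂d₂²,
At 1.00 m: 1.50 × (2.77/1.00)² = 1.50 × 7.673 = 11.51 μGy/h
At 7.90 m: 11.51 × (1.00/7.90)² = 11.51 × 0.01602 = 0.1844 μGy/h.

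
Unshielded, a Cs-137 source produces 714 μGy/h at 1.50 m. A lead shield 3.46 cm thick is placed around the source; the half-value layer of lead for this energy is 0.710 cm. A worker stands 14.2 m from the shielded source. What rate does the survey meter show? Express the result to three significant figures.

Distance alone: 714 × (1.50/14.2)² = 714 × 0.01116 = 7.968 μGy/h.
Shield: 3.46/0.710 = 4.873 half-value layers → attenuation 2^(−4.873) = 0.03413.
Combined: 7.968 × 0.03413 = 0.2719 μGy/h.

0.272 μGy/h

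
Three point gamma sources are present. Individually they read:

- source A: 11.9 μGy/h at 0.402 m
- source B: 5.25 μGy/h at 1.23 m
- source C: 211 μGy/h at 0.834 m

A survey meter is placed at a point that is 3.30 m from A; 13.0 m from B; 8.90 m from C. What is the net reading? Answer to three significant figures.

2.08 μGy/h

By superposition, sum each source's inverse-square contribution:
A: 11.9 × (0.402/3.30)² = 0.1766 μGy/h
B: 5.25 × (1.23/13.0)² = 0.04700 μGy/h
C: 211 × (0.834/8.90)² = 1.853 μGy/h
Total = 0.1766 + 0.04700 + 1.853 = 2.077 μGy/h.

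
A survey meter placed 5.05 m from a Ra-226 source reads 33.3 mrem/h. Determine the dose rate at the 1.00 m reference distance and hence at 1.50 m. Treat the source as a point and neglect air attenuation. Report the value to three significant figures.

849 mrem/h; 377 mrem/h

By the inverse-square law,
At 1.00 m: (5.05/1.00)² = 25.50, so 33.3 × 25.50 = 849.1 mrem/h
At 1.50 m: 849.1 × (1.00/1.50)² = 849.1 × 0.4444 = 377.3 mrem/h.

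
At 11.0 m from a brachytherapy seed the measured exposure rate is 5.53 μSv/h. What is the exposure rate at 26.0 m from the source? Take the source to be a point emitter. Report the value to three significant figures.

By the inverse-square law, scaling from 11.0 m to 26.0 m:
(11.0/26.0)² = 0.1790, so 5.53 × 0.1790 = 0.9899 μSv/h.

0.990 μSv/h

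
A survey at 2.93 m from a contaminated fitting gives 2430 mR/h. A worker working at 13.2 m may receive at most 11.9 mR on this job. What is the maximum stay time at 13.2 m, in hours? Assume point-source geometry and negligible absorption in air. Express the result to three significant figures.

Since intensity falls as 1/r², rate at 13.2 m:
2430 × (2.93/13.2)² = 2430 × 0.04927 = 119.7 mR/h.
Stay time = 11.9 mR ÷ 119.7 mR/h = 0.09942 h.

0.0994 h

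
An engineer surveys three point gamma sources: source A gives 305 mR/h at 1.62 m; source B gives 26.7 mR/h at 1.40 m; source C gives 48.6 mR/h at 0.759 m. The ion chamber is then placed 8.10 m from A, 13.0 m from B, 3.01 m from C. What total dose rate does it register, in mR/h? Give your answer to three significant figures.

By superposition, sum each source's inverse-square contribution:
A: 305 × (1.62/8.10)² = 12.20 mR/h
B: 26.7 × (1.40/13.0)² = 0.3097 mR/h
C: 48.6 × (0.759/3.01)² = 3.090 mR/h
Total = 12.20 + 0.3097 + 3.090 = 15.60 mR/h.

15.6 mR/h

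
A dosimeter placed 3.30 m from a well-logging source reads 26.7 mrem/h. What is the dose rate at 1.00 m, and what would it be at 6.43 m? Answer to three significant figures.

Since intensity falls as 1/r²,
At 1.00 m: (3.30/1.00)² = 10.89, so 26.7 × 10.89 = 290.8 mrem/h
At 6.43 m: (1.00/6.43)² = 0.02419, so 290.8 × 0.02419 = 7.034 mrem/h.

291 mrem/h; 7.03 mrem/h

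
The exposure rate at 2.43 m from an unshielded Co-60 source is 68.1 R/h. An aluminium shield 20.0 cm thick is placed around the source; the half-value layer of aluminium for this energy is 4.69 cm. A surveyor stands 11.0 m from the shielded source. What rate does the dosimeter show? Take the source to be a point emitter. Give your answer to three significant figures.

Distance alone: 68.1 × (2.43/11.0)² = 68.1 × 0.04880 = 3.323 R/h.
Shield: 20.0/4.69 = 4.264 half-value layers → attenuation 2^(−4.264) = 0.05205.
Combined: 3.323 × 0.05205 = 0.1730 R/h.

0.173 R/h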